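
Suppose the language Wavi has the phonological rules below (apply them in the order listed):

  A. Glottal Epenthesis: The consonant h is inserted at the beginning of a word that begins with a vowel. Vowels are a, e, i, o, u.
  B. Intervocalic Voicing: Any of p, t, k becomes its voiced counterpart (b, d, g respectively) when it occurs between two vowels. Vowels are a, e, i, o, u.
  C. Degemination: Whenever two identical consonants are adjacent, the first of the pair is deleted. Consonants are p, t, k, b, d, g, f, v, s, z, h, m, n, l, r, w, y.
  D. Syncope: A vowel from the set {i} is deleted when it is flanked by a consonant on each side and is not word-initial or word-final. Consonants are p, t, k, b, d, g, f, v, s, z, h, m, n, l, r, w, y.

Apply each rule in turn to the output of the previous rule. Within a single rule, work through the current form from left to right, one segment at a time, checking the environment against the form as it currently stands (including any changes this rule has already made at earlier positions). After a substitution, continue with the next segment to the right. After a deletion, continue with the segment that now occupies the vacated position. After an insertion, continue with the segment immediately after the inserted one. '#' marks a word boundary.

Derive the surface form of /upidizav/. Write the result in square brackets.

A Glottal Epenthesis: [upidizav] → [hupidizav]
B Intervocalic Voicing: [hupidizav] → [hubidizav]
C Degemination: no change — [hubidizav]
D Syncope: [hubidizav] → [hubdzav]

[hubdzav]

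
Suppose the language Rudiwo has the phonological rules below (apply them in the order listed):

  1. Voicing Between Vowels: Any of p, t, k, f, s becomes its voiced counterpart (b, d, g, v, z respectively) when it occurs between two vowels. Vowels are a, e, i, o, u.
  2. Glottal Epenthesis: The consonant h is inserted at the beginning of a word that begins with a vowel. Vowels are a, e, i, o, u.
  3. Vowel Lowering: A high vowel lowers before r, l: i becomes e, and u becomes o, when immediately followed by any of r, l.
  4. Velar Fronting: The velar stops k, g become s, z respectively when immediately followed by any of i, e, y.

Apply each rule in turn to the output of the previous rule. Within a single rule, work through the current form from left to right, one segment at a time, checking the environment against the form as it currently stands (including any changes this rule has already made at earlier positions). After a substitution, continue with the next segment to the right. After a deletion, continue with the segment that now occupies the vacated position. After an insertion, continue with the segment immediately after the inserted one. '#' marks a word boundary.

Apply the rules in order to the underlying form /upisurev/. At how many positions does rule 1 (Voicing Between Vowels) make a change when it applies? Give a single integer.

1 Voicing Between Vowels: [upisurev] → [ubizurev]
2 Glottal Epenthesis: [ubizurev] → [hubizurev]
3 Vowel Lowering: [hubizurev] → [hubizorev]
4 Velar Fronting: no change — [hubizorev]
Rule 1 changed 2 position(s).

2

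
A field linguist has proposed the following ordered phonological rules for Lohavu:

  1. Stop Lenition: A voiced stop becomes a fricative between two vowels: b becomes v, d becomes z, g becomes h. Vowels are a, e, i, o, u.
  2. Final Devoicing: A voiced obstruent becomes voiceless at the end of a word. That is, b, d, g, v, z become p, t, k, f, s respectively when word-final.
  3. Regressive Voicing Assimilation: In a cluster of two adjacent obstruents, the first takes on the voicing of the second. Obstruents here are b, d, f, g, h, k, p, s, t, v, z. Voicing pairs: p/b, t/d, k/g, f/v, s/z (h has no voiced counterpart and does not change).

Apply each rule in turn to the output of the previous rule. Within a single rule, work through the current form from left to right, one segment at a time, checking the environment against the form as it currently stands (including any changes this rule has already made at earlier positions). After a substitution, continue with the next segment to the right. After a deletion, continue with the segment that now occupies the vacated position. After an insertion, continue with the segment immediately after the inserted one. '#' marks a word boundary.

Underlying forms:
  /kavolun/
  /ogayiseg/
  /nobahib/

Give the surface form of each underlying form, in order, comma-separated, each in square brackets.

[kavolun], [ohayisek], [novahip]

/kavolun/:
  1 Stop Lenition: no change — [kavolun]
  2 Final Devoicing: no change — [kavolun]
  3 Regressive Voicing Assimilation: no change — [kavolun]
/ogayiseg/:
  1 Stop Lenition: [ogayiseg] → [ohayiseg]
  2 Final Devoicing: [ohayiseg] → [ohayisek]
  3 Regressive Voicing Assimilation: no change — [ohayisek]
/nobahib/:
  1 Stop Lenition: [nobahib] → [novahib]
  2 Final Devoicing: [novahib] → [novahip]
  3 Regressive Voicing Assimilation: no change — [novahip]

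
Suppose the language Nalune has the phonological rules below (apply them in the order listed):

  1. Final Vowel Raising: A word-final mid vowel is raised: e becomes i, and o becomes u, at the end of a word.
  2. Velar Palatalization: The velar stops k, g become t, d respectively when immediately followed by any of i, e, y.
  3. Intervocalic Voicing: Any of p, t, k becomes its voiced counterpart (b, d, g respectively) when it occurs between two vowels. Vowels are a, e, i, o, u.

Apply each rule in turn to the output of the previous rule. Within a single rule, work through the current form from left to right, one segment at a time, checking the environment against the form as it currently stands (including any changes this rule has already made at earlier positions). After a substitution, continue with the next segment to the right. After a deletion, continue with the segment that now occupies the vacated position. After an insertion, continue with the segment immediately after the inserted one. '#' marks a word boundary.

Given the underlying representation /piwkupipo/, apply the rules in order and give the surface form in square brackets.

1 Final Vowel Raising: [piwkupipo] → [piwkupipu]
2 Velar Palatalization: no change — [piwkupipu]
3 Intervocalic Voicing: [piwkupipu] → [piwkubibu]

[piwkubibu]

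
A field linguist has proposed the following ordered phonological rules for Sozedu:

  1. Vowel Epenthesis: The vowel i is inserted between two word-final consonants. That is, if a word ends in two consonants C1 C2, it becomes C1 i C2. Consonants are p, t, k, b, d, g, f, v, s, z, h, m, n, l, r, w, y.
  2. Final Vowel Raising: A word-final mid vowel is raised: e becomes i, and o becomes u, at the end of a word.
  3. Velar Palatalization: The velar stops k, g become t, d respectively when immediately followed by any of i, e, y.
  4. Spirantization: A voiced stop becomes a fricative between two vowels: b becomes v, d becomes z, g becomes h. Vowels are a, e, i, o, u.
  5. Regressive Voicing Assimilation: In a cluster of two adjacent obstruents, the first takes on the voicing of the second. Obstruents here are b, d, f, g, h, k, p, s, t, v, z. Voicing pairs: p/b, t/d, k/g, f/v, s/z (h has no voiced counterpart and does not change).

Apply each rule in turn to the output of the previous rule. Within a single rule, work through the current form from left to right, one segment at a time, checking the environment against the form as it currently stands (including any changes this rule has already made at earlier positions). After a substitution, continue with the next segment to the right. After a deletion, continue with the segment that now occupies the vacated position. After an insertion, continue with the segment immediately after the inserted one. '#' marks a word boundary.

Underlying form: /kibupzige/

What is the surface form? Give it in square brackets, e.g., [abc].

[tivubzizi]

1 Vowel Epenthesis: no change — [kibupzige]
2 Final Vowel Raising: [kibupzige] → [kibupzigi]
3 Velar Palatalization: [kibupzigi] → [tibupzidi]
4 Spirantization: [tibupzidi] → [tivupzizi]
5 Regressive Voicing Assimilation: [tivupzizi] → [tivubzizi]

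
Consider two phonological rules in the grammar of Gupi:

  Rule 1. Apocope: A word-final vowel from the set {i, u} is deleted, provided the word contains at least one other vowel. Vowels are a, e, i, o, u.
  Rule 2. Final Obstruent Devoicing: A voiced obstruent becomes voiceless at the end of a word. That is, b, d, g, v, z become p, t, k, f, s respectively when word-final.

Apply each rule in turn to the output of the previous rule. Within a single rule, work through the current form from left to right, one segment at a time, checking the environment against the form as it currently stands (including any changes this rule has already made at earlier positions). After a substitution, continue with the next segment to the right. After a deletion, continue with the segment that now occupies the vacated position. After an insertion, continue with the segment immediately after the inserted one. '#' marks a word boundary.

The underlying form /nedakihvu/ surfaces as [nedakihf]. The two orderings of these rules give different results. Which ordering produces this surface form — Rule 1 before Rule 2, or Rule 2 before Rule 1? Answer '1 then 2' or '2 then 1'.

1 then 2

Order 1 then 2:
  1 Apocope: [nedakihvu] → [nedakihv]
  2 Final Obstruent Devoicing: [nedakihv] → [nedakihf]
  result: [nedakihf]
Order 2 then 1:
  2 Final Obstruent Devoicing: no change — [nedakihvu]
  1 Apocope: [nedakihvu] → [nedakihv]
  result: [nedakihv]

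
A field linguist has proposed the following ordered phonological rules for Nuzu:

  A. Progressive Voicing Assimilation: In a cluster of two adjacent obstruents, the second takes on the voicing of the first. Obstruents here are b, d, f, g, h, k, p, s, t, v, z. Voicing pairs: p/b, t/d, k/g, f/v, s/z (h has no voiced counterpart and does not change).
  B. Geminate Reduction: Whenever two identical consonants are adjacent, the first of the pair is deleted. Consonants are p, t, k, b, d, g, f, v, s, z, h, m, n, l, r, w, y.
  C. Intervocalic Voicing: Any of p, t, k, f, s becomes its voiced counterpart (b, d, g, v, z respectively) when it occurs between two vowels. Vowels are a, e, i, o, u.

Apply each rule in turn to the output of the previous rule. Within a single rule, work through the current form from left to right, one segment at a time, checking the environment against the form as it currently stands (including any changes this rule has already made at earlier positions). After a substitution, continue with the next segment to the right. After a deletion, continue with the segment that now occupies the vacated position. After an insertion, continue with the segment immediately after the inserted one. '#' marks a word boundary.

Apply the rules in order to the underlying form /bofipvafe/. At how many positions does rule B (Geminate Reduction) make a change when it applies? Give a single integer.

A Progressive Voicing Assimilation: [bofipvafe] → [bofipfafe]
B Geminate Reduction: no change — [bofipfafe]
C Intervocalic Voicing: [bofipfafe] → [bovipfave]
Rule B changed 0 position(s).

0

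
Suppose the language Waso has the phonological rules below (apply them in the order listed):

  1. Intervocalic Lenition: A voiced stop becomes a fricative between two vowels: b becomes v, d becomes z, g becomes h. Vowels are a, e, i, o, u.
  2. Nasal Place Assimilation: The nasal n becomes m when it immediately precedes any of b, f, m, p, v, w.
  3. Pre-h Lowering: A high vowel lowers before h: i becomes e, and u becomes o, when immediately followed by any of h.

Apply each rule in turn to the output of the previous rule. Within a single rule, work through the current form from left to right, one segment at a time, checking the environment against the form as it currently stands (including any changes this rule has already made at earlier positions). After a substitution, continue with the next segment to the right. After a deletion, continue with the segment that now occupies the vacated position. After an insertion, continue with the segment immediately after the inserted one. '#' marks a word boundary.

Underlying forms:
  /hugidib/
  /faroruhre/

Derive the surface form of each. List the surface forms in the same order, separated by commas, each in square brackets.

/hugidib/:
  1 Intervocalic Lenition: [hugidib] → [huhizib]
  2 Nasal Place Assimilation: no change — [huhizib]
  3 Pre-h Lowering: [huhizib] → [hohizib]
/faroruhre/:
  1 Intervocalic Lenition: no change — [faroruhre]
  2 Nasal Place Assimilation: no change — [faroruhre]
  3 Pre-h Lowering: [faroruhre] → [farorohre]

[hohizib], [farorohre]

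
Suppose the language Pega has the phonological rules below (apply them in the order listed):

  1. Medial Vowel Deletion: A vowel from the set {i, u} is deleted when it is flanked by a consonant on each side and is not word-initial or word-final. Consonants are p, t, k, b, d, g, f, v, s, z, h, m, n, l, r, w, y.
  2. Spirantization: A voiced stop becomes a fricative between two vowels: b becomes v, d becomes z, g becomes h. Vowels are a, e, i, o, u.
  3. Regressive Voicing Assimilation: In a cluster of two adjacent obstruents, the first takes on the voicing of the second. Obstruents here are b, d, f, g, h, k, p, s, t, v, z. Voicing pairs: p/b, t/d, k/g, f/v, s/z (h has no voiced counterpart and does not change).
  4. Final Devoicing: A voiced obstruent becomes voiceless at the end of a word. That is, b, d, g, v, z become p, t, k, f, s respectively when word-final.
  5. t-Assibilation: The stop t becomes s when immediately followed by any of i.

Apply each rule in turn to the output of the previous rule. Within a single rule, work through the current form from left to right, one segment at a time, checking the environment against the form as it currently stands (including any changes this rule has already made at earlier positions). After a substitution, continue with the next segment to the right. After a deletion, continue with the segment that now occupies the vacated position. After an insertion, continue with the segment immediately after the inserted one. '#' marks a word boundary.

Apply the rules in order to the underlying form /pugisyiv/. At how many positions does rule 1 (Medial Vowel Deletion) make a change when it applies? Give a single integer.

1 Medial Vowel Deletion: [pugisyiv] → [pgsyv]
2 Spirantization: no change — [pgsyv]
3 Regressive Voicing Assimilation: [pgsyv] → [bksyv]
4 Final Devoicing: [bksyv] → [bksyf]
5 t-Assibilation: no change — [bksyf]
Rule 1 changed 3 position(s).

3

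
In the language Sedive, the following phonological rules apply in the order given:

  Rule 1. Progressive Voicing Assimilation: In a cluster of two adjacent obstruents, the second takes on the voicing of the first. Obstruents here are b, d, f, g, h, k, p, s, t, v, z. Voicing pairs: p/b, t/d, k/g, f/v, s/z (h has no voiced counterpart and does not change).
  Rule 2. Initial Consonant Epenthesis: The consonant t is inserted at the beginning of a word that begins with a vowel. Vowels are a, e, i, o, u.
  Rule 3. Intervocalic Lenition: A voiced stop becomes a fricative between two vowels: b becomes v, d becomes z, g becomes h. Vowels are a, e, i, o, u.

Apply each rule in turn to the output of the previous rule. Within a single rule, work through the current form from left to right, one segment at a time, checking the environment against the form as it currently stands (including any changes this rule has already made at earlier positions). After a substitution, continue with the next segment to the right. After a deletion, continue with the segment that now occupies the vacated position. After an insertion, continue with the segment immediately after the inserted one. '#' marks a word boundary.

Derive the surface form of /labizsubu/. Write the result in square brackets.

[lavizzuvu]

Rule 1 Progressive Voicing Assimilation: [labizsubu] → [labizzubu]
Rule 2 Initial Consonant Epenthesis: no change — [labizzubu]
Rule 3 Intervocalic Lenition: [labizzubu] → [lavizzuvu]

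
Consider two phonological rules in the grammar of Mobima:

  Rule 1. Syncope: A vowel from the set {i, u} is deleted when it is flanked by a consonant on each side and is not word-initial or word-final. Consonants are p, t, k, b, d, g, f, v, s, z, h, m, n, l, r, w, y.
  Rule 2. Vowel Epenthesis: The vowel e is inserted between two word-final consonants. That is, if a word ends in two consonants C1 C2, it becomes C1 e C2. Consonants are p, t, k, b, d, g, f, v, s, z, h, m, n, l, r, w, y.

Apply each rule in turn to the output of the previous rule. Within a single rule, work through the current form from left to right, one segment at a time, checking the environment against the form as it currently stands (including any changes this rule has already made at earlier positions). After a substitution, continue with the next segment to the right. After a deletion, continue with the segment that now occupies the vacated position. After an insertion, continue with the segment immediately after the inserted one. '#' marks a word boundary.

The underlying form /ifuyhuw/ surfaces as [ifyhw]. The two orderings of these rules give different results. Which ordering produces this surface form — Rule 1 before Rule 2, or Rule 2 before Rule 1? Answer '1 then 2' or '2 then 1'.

Order 1 then 2:
  1 Syncope: [ifuyhuw] → [ifyhw]
  2 Vowel Epenthesis: [ifyhw] → [ifyhew]
  result: [ifyhew]
Order 2 then 1:
  2 Vowel Epenthesis: no change — [ifuyhuw]
  1 Syncope: [ifuyhuw] → [ifyhw]
  result: [ifyhw]

2 then 1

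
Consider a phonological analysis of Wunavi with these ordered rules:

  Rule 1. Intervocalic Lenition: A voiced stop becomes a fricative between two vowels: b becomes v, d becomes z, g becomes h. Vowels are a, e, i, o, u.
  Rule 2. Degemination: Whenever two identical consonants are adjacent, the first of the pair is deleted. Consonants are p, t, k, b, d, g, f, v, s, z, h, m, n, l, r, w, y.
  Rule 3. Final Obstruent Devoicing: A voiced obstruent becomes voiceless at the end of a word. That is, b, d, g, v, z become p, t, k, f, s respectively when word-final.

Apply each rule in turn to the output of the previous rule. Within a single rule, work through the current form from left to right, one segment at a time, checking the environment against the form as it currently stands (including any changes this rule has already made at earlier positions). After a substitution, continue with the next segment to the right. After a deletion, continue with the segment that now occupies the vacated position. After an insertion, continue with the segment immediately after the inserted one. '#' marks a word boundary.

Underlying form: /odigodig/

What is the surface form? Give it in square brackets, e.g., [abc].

[ozihozik]

Rule 1 Intervocalic Lenition: [odigodig] → [ozihozig]
Rule 2 Degemination: no change — [ozihozig]
Rule 3 Final Obstruent Devoicing: [ozihozig] → [ozihozik]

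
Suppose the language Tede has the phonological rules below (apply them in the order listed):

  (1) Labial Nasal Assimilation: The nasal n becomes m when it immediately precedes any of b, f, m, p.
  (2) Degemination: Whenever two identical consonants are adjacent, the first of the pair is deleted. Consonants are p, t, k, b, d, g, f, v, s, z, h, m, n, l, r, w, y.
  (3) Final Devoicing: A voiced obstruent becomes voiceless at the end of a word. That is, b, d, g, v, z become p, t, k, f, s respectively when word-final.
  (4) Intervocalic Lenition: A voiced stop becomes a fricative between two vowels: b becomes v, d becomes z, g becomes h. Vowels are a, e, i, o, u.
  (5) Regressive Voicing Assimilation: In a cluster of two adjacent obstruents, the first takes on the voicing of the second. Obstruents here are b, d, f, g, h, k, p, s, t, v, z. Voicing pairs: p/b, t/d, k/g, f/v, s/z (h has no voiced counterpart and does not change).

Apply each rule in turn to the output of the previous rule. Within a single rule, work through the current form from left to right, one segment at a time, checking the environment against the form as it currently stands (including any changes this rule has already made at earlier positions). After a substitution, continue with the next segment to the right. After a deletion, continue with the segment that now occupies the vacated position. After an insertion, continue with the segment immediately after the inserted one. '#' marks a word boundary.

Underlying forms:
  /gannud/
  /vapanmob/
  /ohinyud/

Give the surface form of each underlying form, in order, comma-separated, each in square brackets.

/gannud/:
  (1) Labial Nasal Assimilation: no change — [gannud]
  (2) Degemination: [gannud] → [ganud]
  (3) Final Devoicing: [ganud] → [ganut]
  (4) Intervocalic Lenition: no change — [ganut]
  (5) Regressive Voicing Assimilation: no change — [ganut]
/vapanmob/:
  (1) Labial Nasal Assimilation: [vapanmob] → [vapammob]
  (2) Degemination: [vapammob] → [vapamob]
  (3) Final Devoicing: [vapamob] → [vapamop]
  (4) Intervocalic Lenition: no change — [vapamop]
  (5) Regressive Voicing Assimilation: no change — [vapamop]
/ohinyud/:
  (1) Labial Nasal Assimilation: no change — [ohinyud]
  (2) Degemination: no change — [ohinyud]
  (3) Final Devoicing: [ohinyud] → [ohinyut]
  (4) Intervocalic Lenition: no change — [ohinyut]
  (5) Regressive Voicing Assimilation: no change — [ohinyut]

[ganut], [vapamop], [ohinyut]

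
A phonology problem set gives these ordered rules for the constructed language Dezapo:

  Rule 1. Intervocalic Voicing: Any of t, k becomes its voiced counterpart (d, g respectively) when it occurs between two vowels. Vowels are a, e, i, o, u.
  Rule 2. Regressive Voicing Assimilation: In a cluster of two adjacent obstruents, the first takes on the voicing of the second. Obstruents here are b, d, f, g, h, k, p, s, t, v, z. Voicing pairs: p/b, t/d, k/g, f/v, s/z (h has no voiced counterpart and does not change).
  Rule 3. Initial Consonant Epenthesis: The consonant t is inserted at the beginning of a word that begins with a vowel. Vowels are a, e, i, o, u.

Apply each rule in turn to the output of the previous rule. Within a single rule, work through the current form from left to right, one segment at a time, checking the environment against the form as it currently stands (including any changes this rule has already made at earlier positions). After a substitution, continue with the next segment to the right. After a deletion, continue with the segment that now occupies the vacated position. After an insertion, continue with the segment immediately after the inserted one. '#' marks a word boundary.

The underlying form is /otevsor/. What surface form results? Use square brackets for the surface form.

Rule 1 Intervocalic Voicing: [otevsor] → [odevsor]
Rule 2 Regressive Voicing Assimilation: [odevsor] → [odefsor]
Rule 3 Initial Consonant Epenthesis: [odefsor] → [todefsor]

[todefsor]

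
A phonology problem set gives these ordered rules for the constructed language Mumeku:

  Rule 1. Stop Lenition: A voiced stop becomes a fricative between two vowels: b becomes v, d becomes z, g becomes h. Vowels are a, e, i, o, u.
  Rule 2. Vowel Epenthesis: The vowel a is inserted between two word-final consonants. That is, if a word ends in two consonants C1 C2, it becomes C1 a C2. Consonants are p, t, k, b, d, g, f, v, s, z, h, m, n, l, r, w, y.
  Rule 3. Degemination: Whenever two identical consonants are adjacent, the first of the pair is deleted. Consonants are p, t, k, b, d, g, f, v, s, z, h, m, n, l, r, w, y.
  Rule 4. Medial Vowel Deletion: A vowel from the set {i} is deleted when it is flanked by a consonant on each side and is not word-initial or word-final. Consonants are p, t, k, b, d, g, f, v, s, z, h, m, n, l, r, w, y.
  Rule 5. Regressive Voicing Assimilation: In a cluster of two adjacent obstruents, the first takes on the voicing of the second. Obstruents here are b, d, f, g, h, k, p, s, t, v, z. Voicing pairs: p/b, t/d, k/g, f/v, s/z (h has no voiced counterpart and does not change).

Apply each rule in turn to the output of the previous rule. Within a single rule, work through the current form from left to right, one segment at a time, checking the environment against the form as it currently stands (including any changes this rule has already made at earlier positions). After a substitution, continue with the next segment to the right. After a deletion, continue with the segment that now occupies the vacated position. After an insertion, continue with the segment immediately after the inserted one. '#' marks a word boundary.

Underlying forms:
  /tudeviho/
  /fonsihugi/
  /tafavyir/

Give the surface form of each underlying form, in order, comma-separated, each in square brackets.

/tudeviho/:
  Rule 1 Stop Lenition: [tudeviho] → [tuzeviho]
  Rule 2 Vowel Epenthesis: no change — [tuzeviho]
  Rule 3 Degemination: no change — [tuzeviho]
  Rule 4 Medial Vowel Deletion: [tuzeviho] → [tuzevho]
  Rule 5 Regressive Voicing Assimilation: [tuzevho] → [tuzefho]
/fonsihugi/:
  Rule 1 Stop Lenition: [fonsihugi] → [fonsihuhi]
  Rule 2 Vowel Epenthesis: no change — [fonsihuhi]
  Rule 3 Degemination: no change — [fonsihuhi]
  Rule 4 Medial Vowel Deletion: [fonsihuhi] → [fonshuhi]
  Rule 5 Regressive Voicing Assimilation: no change — [fonshuhi]
/tafavyir/:
  Rule 1 Stop Lenition: no change — [tafavyir]
  Rule 2 Vowel Epenthesis: no change — [tafavyir]
  Rule 3 Degemination: no change — [tafavyir]
  Rule 4 Medial Vowel Deletion: [tafavyir] → [tafavyr]
  Rule 5 Regressive Voicing Assimilation: no change — [tafavyr]

[tuzefho], [fonshuhi], [tafavyr]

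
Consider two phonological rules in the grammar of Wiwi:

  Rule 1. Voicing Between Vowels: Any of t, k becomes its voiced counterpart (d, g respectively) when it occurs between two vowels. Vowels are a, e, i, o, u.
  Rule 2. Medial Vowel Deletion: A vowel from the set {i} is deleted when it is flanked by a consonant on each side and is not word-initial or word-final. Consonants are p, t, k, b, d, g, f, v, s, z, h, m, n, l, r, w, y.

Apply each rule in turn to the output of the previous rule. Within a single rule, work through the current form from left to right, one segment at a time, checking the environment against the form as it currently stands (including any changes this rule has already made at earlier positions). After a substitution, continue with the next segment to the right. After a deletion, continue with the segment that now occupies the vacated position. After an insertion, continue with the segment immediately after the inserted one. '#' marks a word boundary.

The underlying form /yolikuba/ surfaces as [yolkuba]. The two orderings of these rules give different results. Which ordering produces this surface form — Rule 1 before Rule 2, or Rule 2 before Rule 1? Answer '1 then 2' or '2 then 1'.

Order 1 then 2:
  1 Voicing Between Vowels: [yolikuba] → [yoliguba]
  2 Medial Vowel Deletion: [yoliguba] → [yolguba]
  result: [yolguba]
Order 2 then 1:
  2 Medial Vowel Deletion: [yolikuba] → [yolkuba]
  1 Voicing Between Vowels: no change — [yolkuba]
  result: [yolkuba]

2 then 1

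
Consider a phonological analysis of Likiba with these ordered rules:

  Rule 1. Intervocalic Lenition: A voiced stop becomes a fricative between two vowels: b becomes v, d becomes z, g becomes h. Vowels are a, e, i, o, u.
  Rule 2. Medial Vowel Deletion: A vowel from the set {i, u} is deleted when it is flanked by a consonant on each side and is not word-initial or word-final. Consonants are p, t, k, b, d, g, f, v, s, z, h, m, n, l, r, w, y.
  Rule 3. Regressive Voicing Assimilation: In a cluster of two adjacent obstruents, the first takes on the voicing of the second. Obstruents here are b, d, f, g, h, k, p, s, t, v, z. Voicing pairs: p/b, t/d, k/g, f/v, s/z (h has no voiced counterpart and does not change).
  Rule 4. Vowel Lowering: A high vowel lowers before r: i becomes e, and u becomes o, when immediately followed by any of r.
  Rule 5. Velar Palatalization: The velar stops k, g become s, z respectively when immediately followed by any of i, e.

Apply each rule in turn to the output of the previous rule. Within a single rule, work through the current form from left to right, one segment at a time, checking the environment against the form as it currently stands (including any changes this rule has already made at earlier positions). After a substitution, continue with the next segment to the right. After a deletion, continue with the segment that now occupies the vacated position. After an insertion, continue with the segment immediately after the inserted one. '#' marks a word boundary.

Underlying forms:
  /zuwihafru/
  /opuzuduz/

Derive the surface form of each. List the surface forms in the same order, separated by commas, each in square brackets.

[zwhafru], [obzzz]

/zuwihafru/:
  Rule 1 Intervocalic Lenition: no change — [zuwihafru]
  Rule 2 Medial Vowel Deletion: [zuwihafru] → [zwhafru]
  Rule 3 Regressive Voicing Assimilation: no change — [zwhafru]
  Rule 4 Vowel Lowering: no change — [zwhafru]
  Rule 5 Velar Palatalization: no change — [zwhafru]
/opuzuduz/:
  Rule 1 Intervocalic Lenition: [opuzuduz] → [opuzuzuz]
  Rule 2 Medial Vowel Deletion: [opuzuzuz] → [opzzz]
  Rule 3 Regressive Voicing Assimilation: [opzzz] → [obzzz]
  Rule 4 Vowel Lowering: no change — [obzzz]
  Rule 5 Velar Palatalization: no change — [obzzz]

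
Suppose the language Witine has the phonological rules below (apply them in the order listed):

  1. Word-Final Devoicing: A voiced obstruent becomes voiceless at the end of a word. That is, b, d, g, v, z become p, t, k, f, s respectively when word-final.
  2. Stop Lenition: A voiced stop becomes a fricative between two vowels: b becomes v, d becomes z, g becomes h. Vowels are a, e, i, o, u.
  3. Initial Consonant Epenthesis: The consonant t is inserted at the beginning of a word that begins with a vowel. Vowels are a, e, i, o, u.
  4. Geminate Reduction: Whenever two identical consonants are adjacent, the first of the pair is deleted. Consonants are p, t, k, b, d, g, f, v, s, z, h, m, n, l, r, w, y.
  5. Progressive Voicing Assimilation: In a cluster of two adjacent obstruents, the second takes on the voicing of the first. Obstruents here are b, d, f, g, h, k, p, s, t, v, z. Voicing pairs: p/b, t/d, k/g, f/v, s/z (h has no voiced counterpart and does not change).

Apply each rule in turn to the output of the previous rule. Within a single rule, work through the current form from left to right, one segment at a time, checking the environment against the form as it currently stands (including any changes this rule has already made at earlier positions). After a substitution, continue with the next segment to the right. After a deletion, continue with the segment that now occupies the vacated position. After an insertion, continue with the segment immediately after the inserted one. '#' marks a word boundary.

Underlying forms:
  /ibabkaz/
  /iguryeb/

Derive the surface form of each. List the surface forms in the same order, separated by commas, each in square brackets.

/ibabkaz/:
  1 Word-Final Devoicing: [ibabkaz] → [ibabkas]
  2 Stop Lenition: [ibabkas] → [ivabkas]
  3 Initial Consonant Epenthesis: [ivabkas] → [tivabkas]
  4 Geminate Reduction: no change — [tivabkas]
  5 Progressive Voicing Assimilation: [tivabkas] → [tivabgas]
/iguryeb/:
  1 Word-Final Devoicing: [iguryeb] → [iguryep]
  2 Stop Lenition: [iguryep] → [ihuryep]
  3 Initial Consonant Epenthesis: [ihuryep] → [tihuryep]
  4 Geminate Reduction: no change — [tihuryep]
  5 Progressive Voicing Assimilation: no change — [tihuryep]

[tivabgas], [tihuryep]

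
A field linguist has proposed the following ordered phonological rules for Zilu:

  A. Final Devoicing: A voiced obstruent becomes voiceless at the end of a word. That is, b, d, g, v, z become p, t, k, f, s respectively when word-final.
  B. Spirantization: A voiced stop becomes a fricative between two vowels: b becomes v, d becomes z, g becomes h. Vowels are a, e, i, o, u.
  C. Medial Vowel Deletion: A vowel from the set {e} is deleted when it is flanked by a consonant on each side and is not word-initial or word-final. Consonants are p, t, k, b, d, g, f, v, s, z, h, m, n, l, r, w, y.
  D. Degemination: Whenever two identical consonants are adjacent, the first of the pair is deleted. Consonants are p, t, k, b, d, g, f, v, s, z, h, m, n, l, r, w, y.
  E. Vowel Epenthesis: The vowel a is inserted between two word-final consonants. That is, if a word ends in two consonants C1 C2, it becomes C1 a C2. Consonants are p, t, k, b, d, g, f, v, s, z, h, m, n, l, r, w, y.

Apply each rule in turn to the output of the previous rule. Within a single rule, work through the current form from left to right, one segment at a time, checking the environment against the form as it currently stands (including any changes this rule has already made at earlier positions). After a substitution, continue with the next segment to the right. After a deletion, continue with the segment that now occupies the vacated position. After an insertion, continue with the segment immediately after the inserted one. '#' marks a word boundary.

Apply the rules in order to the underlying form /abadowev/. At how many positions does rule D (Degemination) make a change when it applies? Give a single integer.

0

A Final Devoicing: [abadowev] → [abadowef]
B Spirantization: [abadowef] → [avazowef]
C Medial Vowel Deletion: [avazowef] → [avazowf]
D Degemination: no change — [avazowf]
E Vowel Epenthesis: [avazowf] → [avazowaf]
Rule D changed 0 position(s).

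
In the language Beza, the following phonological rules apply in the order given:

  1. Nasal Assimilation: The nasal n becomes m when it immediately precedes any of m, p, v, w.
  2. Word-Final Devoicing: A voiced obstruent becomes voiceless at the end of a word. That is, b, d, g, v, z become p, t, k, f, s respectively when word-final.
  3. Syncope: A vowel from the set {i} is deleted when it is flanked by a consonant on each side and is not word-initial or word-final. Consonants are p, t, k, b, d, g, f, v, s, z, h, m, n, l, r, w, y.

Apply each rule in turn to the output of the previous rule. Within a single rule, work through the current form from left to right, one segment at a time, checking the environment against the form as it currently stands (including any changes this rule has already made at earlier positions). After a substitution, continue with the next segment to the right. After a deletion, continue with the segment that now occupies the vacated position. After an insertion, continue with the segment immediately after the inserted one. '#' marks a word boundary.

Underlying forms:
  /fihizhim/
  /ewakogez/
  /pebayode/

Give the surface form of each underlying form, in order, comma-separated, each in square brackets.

[fhzhm], [ewakoges], [pebayode]

/fihizhim/:
  1 Nasal Assimilation: no change — [fihizhim]
  2 Word-Final Devoicing: no change — [fihizhim]
  3 Syncope: [fihizhim] → [fhzhm]
/ewakogez/:
  1 Nasal Assimilation: no change — [ewakogez]
  2 Word-Final Devoicing: [ewakogez] → [ewakoges]
  3 Syncope: no change — [ewakoges]
/pebayode/:
  1 Nasal Assimilation: no change — [pebayode]
  2 Word-Final Devoicing: no change — [pebayode]
  3 Syncope: no change — [pebayode]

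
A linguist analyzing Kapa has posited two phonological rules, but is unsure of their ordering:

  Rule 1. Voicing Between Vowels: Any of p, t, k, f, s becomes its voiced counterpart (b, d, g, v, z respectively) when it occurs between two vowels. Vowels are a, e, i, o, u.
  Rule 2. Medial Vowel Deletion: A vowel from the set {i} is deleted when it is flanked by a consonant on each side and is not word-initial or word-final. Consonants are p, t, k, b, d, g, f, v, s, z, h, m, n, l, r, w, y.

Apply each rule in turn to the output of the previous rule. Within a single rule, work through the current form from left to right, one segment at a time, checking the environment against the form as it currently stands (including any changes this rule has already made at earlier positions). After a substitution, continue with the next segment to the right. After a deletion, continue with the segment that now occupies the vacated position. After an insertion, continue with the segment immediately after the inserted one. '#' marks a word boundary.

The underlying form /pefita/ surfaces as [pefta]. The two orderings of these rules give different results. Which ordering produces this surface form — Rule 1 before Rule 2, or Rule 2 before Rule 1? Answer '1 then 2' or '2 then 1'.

Order 1 then 2:
  1 Voicing Between Vowels: [pefita] → [pevida]
  2 Medial Vowel Deletion: [pevida] → [pevda]
  result: [pevda]
Order 2 then 1:
  2 Medial Vowel Deletion: [pefita] → [pefta]
  1 Voicing Between Vowels: no change — [pefta]
  result: [pefta]

2 then 1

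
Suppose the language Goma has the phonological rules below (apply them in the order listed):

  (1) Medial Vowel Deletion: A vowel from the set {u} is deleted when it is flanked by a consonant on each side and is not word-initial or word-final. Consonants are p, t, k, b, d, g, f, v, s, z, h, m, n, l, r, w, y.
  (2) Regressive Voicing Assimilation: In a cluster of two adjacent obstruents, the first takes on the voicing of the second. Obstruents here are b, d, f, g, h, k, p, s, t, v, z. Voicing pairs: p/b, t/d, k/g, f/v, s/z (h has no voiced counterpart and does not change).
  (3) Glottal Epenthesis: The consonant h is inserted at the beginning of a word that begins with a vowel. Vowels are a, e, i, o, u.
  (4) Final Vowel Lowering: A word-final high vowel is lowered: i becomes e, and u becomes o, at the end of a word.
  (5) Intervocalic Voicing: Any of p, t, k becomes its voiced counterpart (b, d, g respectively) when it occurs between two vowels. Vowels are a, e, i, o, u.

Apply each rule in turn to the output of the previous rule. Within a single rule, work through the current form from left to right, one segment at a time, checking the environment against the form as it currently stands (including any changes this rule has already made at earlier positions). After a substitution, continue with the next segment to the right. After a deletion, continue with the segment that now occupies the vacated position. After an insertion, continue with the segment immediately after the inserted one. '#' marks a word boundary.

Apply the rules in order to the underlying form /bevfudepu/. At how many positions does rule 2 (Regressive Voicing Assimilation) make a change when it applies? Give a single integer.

(1) Medial Vowel Deletion: [bevfudepu] → [bevfdepu]
(2) Regressive Voicing Assimilation: [bevfdepu] → [befvdepu]
(3) Glottal Epenthesis: no change — [befvdepu]
(4) Final Vowel Lowering: [befvdepu] → [befvdepo]
(5) Intervocalic Voicing: [befvdepo] → [befvdebo]
Rule 2 changed 2 position(s).

2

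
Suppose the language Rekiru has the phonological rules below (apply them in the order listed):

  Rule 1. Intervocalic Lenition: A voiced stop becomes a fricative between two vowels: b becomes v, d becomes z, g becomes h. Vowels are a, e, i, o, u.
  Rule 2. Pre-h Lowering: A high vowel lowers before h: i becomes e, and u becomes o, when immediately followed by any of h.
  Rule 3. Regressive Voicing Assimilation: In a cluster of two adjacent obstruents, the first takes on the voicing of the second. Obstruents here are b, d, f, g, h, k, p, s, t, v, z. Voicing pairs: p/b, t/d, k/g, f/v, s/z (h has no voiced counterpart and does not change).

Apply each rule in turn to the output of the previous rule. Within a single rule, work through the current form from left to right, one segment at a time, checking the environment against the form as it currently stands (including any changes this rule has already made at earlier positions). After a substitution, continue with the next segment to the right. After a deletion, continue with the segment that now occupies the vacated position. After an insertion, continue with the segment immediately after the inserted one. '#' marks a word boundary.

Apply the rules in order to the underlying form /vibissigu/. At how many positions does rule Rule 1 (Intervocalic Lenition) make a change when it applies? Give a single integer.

Rule 1 Intervocalic Lenition: [vibissigu] → [vivissihu]
Rule 2 Pre-h Lowering: [vivissihu] → [vivissehu]
Rule 3 Regressive Voicing Assimilation: no change — [vivissehu]
Rule Rule 1 changed 2 position(s).

2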